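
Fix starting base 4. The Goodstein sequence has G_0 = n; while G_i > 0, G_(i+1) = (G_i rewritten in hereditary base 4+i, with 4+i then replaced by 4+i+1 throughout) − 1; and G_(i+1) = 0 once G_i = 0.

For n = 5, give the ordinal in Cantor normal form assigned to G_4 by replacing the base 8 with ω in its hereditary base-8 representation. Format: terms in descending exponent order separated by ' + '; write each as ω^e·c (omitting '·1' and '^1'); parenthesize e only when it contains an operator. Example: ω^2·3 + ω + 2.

5 —HB4→ 4 + 1 —bump→ 5 + 1 = 6 —(−1)→ 5
5 —HB5→ 5 —bump→ 6 = 6 —(−1)→ 5
5 —HB6→ 5 —bump→ 5 = 5 —(−1)→ 4
4 —HB7→ 4 —bump→ 4 = 4 —(−1)→ 3
3 —HB8→ 3 —bump→ 3 = 3 —(−1)→ 2

3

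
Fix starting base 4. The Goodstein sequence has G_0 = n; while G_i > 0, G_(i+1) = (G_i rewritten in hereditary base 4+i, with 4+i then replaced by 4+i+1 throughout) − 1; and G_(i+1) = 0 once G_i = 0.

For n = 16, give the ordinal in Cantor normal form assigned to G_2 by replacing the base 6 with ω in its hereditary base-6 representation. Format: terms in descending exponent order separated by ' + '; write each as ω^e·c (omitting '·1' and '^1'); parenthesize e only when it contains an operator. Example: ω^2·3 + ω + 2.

step 0: 16 = 4^2; sub 5 for 4: 5^2; = 25; G_1 = 25−1 = 24
step 1: 24 = 4·5 + 4; sub 6 for 5: 4·6 + 4; = 28; G_2 = 28−1 = 27

ω·4 + 3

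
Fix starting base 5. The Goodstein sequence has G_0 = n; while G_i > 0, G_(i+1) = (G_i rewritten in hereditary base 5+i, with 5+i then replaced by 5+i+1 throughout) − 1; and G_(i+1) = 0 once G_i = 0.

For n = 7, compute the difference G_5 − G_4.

-1

[0] 7 ≡ 5 + 2 (base 5). Lift 6: 8. −1: 7.
[1] 7 ≡ 6 + 1 (base 6). Lift 7: 8. −1: 7.
[2] 7 ≡ 7 (base 7). Lift 8: 8. −1: 7.
[3] 7 ≡ 7 (base 8). Lift 9: 7. −1: 6.
[4] 6 ≡ 6 (base 9). Lift 10: 6. −1: 5.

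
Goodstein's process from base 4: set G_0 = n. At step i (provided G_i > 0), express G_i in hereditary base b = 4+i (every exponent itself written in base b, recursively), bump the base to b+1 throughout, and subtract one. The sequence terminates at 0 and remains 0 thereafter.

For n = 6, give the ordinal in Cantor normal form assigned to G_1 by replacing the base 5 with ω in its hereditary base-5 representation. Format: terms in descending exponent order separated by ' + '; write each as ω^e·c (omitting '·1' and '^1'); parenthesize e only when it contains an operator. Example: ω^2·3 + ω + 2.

ω + 1

G_0 = 6. HB_4(6) = 4 + 2. Bump = 7. G_1 = 6.
G_1 = 6. HB_5(6) = 5 + 1. Bump = 7. G_2 = 6.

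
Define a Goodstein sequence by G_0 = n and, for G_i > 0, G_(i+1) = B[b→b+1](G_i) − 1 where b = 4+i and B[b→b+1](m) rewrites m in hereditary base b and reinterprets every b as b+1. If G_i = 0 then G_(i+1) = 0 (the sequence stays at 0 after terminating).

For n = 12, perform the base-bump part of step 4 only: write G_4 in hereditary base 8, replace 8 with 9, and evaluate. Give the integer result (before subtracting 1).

step 0: 12 = 3·4; sub 5 for 4: 3·5; = 15; G_1 = 15−1 = 14
step 1: 14 = 2·5 + 4; sub 6 for 5: 2·6 + 4; = 16; G_2 = 16−1 = 15
step 2: 15 = 2·6 + 3; sub 7 for 6: 2·7 + 3; = 17; G_3 = 17−1 = 16
step 3: 16 = 2·7 + 2; sub 8 for 7: 2·8 + 2; = 18; G_4 = 18−1 = 17
step 4: 17 = 2·8 + 1; sub 9 for 8: 2·9 + 1; = 19; G_5 = 19−1 = 18

19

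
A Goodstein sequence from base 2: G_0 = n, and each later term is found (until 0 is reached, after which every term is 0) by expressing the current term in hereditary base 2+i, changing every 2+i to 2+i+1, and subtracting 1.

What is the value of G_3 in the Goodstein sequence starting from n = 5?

467

base 2: 5 = 2^2 + 1; at 3: 3^3 + 1 = 28; next = 27
base 3: 27 = 3^3; at 4: 4^4 = 256; next = 255
base 4: 255 = 3·4^3 + 3·4^2 + 3·4 + 3; at 5: 3·5^3 + 3·5^2 + 3·5 + 3 = 468; next = 467
base 5: 467 = 3·5^3 + 3·5^2 + 3·5 + 2; at 6: 3·6^3 + 3·6^2 + 3·6 + 2 = 776; next = 775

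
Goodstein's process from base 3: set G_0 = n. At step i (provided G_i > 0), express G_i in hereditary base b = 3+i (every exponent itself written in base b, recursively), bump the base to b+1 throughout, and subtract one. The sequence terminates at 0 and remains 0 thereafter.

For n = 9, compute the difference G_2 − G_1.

2

step 0: 9 = 3^2; sub 4 for 3: 4^2; = 16; G_1 = 16−1 = 15
step 1: 15 = 3·4 + 3; sub 5 for 4: 3·5 + 3; = 18; G_2 = 18−1 = 17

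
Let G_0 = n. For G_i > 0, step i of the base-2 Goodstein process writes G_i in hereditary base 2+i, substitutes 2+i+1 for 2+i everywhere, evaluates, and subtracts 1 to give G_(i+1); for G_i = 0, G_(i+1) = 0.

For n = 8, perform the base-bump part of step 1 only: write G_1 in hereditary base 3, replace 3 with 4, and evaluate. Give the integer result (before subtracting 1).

[0] 8 ≡ 2^(2 + 1) (base 2). Lift 3: 81. −1: 80.
[1] 80 ≡ 2·3^3 + 2·3^2 + 2·3 + 2 (base 3). Lift 4: 554. −1: 553.

554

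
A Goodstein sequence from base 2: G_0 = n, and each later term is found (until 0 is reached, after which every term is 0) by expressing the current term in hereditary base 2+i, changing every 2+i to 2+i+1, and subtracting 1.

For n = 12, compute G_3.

G_0 = 12. HB_2(12) = 2^(2 + 1) + 2^2. Bump = 108. G_1 = 107.
G_1 = 107. HB_3(107) = 3^(3 + 1) + 2·3^2 + 2·3 + 2. Bump = 1066. G_2 = 1065.
G_2 = 1065. HB_4(1065) = 4^(4 + 1) + 2·4^2 + 2·4 + 1. Bump = 15686. G_3 = 15685.

15685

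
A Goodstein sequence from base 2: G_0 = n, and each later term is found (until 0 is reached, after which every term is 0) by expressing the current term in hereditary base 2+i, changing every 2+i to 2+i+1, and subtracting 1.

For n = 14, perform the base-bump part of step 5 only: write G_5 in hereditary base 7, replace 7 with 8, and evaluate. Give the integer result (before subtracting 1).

(0) 14|_2 = 2^(2 + 1) + 2^2 + 2 ↦ 3^(3 + 1) + 3^3 + 3|_3 = 111 ⇒ 110
(1) 110|_3 = 3^(3 + 1) + 3^3 + 2 ↦ 4^(4 + 1) + 4^4 + 2|_4 = 1282 ⇒ 1281
(2) 1281|_4 = 4^(4 + 1) + 4^4 + 1 ↦ 5^(5 + 1) + 5^5 + 1|_5 = 18751 ⇒ 18750
(3) 18750|_5 = 5^(5 + 1) + 5^5 ↦ 6^(6 + 1) + 6^6|_6 = 326592 ⇒ 326591
(4) 326591|_6 = 6^(6 + 1) + 5·6^5 + 5·6^4 + 5·6^3 + 5·6^2 + 5·6 + 5 ↦ 7^(7 + 1) + 5·7^5 + 5·7^4 + 5·7^3 + 5·7^2 + 5·7 + 5|_7 = 5862841 ⇒ 5862840
(5) 5862840|_7 = 7^(7 + 1) + 5·7^5 + 5·7^4 + 5·7^3 + 5·7^2 + 5·7 + 4 ↦ 8^(8 + 1) + 5·8^5 + 5·8^4 + 5·8^3 + 5·8^2 + 5·8 + 4|_8 = 134404972 ⇒ 134404971

134404972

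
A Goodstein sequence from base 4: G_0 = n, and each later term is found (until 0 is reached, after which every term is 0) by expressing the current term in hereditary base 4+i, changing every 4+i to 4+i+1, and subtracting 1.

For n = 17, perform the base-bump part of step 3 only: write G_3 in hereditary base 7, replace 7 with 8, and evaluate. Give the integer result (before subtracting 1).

17 —HB4→ 4^2 + 1 —bump→ 5^2 + 1 = 26 —(−1)→ 25
25 —HB5→ 5^2 —bump→ 6^2 = 36 —(−1)→ 35
35 —HB6→ 5·6 + 5 —bump→ 5·7 + 5 = 40 —(−1)→ 39
39 —HB7→ 5·7 + 4 —bump→ 5·8 + 4 = 44 —(−1)→ 43

44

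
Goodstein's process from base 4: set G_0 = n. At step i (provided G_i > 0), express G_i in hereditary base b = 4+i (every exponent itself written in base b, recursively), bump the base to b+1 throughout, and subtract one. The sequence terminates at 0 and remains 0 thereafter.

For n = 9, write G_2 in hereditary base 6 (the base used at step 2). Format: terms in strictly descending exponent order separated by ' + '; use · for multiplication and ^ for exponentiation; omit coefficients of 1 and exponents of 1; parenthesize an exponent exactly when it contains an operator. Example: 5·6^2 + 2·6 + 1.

i=0: 9 = 2·4 + 1 (b=4); 4→5: 2·5 + 1 = 11; 11−1 = 10
i=1: 10 = 2·5 (b=5); 5→6: 2·6 = 12; 12−1 = 11
i=2: 11 = 6 + 5 (b=6); 6→7: 7 + 5 = 12; 12−1 = 11

6 + 5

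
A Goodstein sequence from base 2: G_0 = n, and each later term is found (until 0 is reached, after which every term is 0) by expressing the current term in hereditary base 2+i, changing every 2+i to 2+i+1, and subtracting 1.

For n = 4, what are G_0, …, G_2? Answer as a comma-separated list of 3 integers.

G_0 = 4. HB_2(4) = 2^2. Bump = 27. G_1 = 26.
G_1 = 26. HB_3(26) = 2·3^2 + 2·3 + 2. Bump = 42. G_2 = 41.

4, 26, 41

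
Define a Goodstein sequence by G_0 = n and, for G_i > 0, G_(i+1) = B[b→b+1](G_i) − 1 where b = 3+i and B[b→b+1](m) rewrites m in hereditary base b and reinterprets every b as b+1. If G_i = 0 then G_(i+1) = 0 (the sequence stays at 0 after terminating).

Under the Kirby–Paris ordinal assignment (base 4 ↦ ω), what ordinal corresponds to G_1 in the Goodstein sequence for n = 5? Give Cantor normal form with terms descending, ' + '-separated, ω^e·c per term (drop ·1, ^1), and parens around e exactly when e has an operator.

step 0: 5 = 3 + 2; sub 4 for 3: 4 + 2; = 6; G_1 = 6−1 = 5
step 1: 5 = 4 + 1; sub 5 for 4: 5 + 1; = 6; G_2 = 6−1 = 5

ω + 1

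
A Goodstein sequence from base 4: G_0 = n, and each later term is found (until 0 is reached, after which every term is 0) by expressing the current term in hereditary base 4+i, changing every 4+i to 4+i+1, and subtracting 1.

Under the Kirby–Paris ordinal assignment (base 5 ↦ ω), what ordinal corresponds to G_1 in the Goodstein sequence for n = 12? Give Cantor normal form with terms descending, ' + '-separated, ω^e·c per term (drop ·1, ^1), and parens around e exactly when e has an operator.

ω·2 + 4

G_0=12  [base 4] 3·4  →[4↦5]→  3·5 = 15  −1 ⇒ G_1=14
G_1=14  [base 5] 2·5 + 4  →[5↦6]→  2·6 + 4 = 16  −1 ⇒ G_2=15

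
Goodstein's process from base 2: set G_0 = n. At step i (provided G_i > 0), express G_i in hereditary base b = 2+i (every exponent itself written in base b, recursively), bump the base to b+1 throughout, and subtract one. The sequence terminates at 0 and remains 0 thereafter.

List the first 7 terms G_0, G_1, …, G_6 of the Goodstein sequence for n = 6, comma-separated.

6, 29, 257, 3125, 46655, 98039, 187243

i=0: 6 = 2^2 + 2 (b=2); 2→3: 3^3 + 3 = 30; 30−1 = 29
i=1: 29 = 3^3 + 2 (b=3); 3→4: 4^4 + 2 = 258; 258−1 = 257
i=2: 257 = 4^4 + 1 (b=4); 4→5: 5^5 + 1 = 3126; 3126−1 = 3125
i=3: 3125 = 5^5 (b=5); 5→6: 6^6 = 46656; 46656−1 = 46655
i=4: 46655 = 5·6^5 + 5·6^4 + 5·6^3 + 5·6^2 + 5·6 + 5 (b=6); 6→7: 5·7^5 + 5·7^4 + 5·7^3 + 5·7^2 + 5·7 + 5 = 98040; 98040−1 = 98039
i=5: 98039 = 5·7^5 + 5·7^4 + 5·7^3 + 5·7^2 + 5·7 + 4 (b=7); 7→8: 5·8^5 + 5·8^4 + 5·8^3 + 5·8^2 + 5·8 + 4 = 187244; 187244−1 = 187243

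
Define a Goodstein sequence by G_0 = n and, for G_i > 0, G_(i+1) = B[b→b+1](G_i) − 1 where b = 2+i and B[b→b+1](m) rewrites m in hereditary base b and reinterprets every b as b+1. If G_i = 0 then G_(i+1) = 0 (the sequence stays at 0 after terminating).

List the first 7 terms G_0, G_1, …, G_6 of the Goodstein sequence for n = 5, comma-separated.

base 2: 5 = 2^2 + 1; at 3: 3^3 + 1 = 28; next = 27
base 3: 27 = 3^3; at 4: 4^4 = 256; next = 255
base 4: 255 = 3·4^3 + 3·4^2 + 3·4 + 3; at 5: 3·5^3 + 3·5^2 + 3·5 + 3 = 468; next = 467
base 5: 467 = 3·5^3 + 3·5^2 + 3·5 + 2; at 6: 3·6^3 + 3·6^2 + 3·6 + 2 = 776; next = 775
base 6: 775 = 3·6^3 + 3·6^2 + 3·6 + 1; at 7: 3·7^3 + 3·7^2 + 3·7 + 1 = 1198; next = 1197
base 7: 1197 = 3·7^3 + 3·7^2 + 3·7; at 8: 3·8^3 + 3·8^2 + 3·8 = 1752; next = 1751

5, 27, 255, 467, 775, 1197, 1751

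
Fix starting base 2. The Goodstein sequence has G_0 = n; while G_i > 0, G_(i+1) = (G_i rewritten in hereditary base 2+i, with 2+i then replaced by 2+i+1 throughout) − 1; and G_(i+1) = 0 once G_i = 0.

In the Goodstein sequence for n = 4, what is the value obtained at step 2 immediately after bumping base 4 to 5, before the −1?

i=0: 4 = 2^2 (b=2); 2→3: 3^3 = 27; 27−1 = 26
i=1: 26 = 2·3^2 + 2·3 + 2 (b=3); 3→4: 2·4^2 + 2·4 + 2 = 42; 42−1 = 41
i=2: 41 = 2·4^2 + 2·4 + 1 (b=4); 4→5: 2·5^2 + 2·5 + 1 = 61; 61−1 = 60

61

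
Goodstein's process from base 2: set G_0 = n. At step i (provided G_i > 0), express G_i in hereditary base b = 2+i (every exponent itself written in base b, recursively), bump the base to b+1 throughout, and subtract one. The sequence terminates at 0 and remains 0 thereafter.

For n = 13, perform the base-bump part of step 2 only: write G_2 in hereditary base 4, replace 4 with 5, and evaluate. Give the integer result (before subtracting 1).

16093

[0] 13 ≡ 2^(2 + 1) + 2^2 + 1 (base 2). Lift 3: 109. −1: 108.
[1] 108 ≡ 3^(3 + 1) + 3^3 (base 3). Lift 4: 1280. −1: 1279.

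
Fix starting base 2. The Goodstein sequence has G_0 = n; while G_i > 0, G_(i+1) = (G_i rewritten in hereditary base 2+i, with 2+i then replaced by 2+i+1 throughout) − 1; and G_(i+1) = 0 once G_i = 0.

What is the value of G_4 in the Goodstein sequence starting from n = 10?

279935

10 —HB2→ 2^(2 + 1) + 2 —bump→ 3^(3 + 1) + 3 = 84 —(−1)→ 83
83 —HB3→ 3^(3 + 1) + 2 —bump→ 4^(4 + 1) + 2 = 1026 —(−1)→ 1025
1025 —HB4→ 4^(4 + 1) + 1 —bump→ 5^(5 + 1) + 1 = 15626 —(−1)→ 15625
15625 —HB5→ 5^(5 + 1) —bump→ 6^(6 + 1) = 279936 —(−1)→ 279935
279935 —HB6→ 5·6^6 + 5·6^5 + 5·6^4 + 5·6^3 + 5·6^2 + 5·6 + 5 —bump→ 5·7^7 + 5·7^5 + 5·7^4 + 5·7^3 + 5·7^2 + 5·7 + 5 = 4215755 —(−1)→ 4215754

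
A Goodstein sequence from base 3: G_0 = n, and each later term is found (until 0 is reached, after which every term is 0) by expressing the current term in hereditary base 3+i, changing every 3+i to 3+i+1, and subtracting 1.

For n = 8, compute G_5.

base 3: 8 = 2·3 + 2; at 4: 2·4 + 2 = 10; next = 9
base 4: 9 = 2·4 + 1; at 5: 2·5 + 1 = 11; next = 10
base 5: 10 = 2·5; at 6: 2·6 = 12; next = 11
base 6: 11 = 6 + 5; at 7: 7 + 5 = 12; next = 11
base 7: 11 = 7 + 4; at 8: 8 + 4 = 12; next = 11
base 8: 11 = 8 + 3; at 9: 9 + 3 = 12; next = 11

11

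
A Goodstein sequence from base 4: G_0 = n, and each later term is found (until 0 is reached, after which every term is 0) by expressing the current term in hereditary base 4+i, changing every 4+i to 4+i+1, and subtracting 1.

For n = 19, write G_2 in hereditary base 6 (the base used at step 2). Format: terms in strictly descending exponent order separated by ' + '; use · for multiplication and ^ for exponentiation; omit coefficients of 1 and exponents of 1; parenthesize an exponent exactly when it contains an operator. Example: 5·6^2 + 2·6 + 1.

step 0: 19 = 4^2 + 3; sub 5 for 4: 5^2 + 3; = 28; G_1 = 28−1 = 27
step 1: 27 = 5^2 + 2; sub 6 for 5: 6^2 + 2; = 38; G_2 = 38−1 = 37
step 2: 37 = 6^2 + 1; sub 7 for 6: 7^2 + 1; = 50; G_3 = 50−1 = 49

6^2 + 1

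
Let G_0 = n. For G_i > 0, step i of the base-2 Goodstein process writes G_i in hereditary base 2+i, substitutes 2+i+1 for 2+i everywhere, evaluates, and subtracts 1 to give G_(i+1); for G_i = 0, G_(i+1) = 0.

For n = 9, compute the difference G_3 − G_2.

8819

G_0=9  [base 2] 2^(2 + 1) + 1  →[2↦3]→  3^(3 + 1) + 1 = 82  −1 ⇒ G_1=81
G_1=81  [base 3] 3^(3 + 1)  →[3↦4]→  4^(4 + 1) = 1024  −1 ⇒ G_2=1023
G_2=1023  [base 4] 3·4^4 + 3·4^3 + 3·4^2 + 3·4 + 3  →[4↦5]→  3·5^5 + 3·5^3 + 3·5^2 + 3·5 + 3 = 9843  −1 ⇒ G_3=9842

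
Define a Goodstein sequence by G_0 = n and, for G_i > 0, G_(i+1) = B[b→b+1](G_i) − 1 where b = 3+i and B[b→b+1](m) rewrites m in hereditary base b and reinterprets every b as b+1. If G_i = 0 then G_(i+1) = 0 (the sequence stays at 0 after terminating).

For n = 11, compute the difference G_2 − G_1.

G_0 = 11. HB_3(11) = 3^2 + 2. Bump = 18. G_1 = 17.
G_1 = 17. HB_4(17) = 4^2 + 1. Bump = 26. G_2 = 25.

8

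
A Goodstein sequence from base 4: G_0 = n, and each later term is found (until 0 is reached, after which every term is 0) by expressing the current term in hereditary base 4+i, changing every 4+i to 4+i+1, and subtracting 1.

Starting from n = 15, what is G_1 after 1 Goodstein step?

G_0 = 15. HB_4(15) = 3·4 + 3. Bump = 18. G_1 = 17.
G_1 = 17. HB_5(17) = 3·5 + 2. Bump = 20. G_2 = 19.

17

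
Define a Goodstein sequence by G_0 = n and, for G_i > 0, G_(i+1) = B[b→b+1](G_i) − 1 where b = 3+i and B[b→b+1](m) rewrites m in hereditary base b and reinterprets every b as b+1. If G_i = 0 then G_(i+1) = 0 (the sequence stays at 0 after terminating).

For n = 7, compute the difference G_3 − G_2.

7 —HB3→ 2·3 + 1 —bump→ 2·4 + 1 = 9 —(−1)→ 8
8 —HB4→ 2·4 —bump→ 2·5 = 10 —(−1)→ 9
9 —HB5→ 5 + 4 —bump→ 6 + 4 = 10 —(−1)→ 9

0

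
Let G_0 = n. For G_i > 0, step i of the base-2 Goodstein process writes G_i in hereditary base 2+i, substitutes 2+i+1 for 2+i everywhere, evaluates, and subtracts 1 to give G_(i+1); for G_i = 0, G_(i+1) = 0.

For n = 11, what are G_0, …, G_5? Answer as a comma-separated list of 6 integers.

11, 84, 1027, 15627, 279937, 5764801

(0) 11|_2 = 2^(2 + 1) + 2 + 1 ↦ 3^(3 + 1) + 3 + 1|_3 = 85 ⇒ 84
(1) 84|_3 = 3^(3 + 1) + 3 ↦ 4^(4 + 1) + 4|_4 = 1028 ⇒ 1027
(2) 1027|_4 = 4^(4 + 1) + 3 ↦ 5^(5 + 1) + 3|_5 = 15628 ⇒ 15627
(3) 15627|_5 = 5^(5 + 1) + 2 ↦ 6^(6 + 1) + 2|_6 = 279938 ⇒ 279937
(4) 279937|_6 = 6^(6 + 1) + 1 ↦ 7^(7 + 1) + 1|_7 = 5764802 ⇒ 5764801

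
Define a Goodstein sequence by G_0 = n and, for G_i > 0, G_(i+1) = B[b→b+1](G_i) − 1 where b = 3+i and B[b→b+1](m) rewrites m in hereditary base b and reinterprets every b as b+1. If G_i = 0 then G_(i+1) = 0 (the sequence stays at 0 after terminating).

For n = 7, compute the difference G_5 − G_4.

7 —HB3→ 2·3 + 1 —bump→ 2·4 + 1 = 9 —(−1)→ 8
8 —HB4→ 2·4 —bump→ 2·5 = 10 —(−1)→ 9
9 —HB5→ 5 + 4 —bump→ 6 + 4 = 10 —(−1)→ 9
9 —HB6→ 6 + 3 —bump→ 7 + 3 = 10 —(−1)→ 9
9 —HB7→ 7 + 2 —bump→ 8 + 2 = 10 —(−1)→ 9

0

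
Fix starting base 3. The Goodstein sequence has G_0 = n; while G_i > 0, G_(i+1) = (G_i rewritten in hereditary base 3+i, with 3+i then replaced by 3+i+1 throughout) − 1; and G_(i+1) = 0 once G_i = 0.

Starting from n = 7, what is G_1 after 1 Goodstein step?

8

7 —HB3→ 2·3 + 1 —bump→ 2·4 + 1 = 9 —(−1)→ 8
8 —HB4→ 2·4 —bump→ 2·5 = 10 —(−1)→ 9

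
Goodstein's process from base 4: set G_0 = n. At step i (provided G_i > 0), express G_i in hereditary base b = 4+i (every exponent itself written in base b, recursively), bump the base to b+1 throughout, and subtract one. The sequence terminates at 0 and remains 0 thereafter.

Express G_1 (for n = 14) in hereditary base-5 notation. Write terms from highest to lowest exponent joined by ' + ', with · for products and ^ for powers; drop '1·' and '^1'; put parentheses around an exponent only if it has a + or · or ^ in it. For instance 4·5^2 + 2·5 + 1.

3·5 + 1

14 —HB4→ 3·4 + 2 —bump→ 3·5 + 2 = 17 —(−1)→ 16
16 —HB5→ 3·5 + 1 —bump→ 3·6 + 1 = 19 —(−1)→ 18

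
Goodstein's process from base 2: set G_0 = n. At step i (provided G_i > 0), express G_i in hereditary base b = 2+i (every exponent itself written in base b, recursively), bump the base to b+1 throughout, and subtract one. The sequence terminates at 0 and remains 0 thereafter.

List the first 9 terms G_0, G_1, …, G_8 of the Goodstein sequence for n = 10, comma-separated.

10 —HB2→ 2^(2 + 1) + 2 —bump→ 3^(3 + 1) + 3 = 84 —(−1)→ 83
83 —HB3→ 3^(3 + 1) + 2 —bump→ 4^(4 + 1) + 2 = 1026 —(−1)→ 1025
1025 —HB4→ 4^(4 + 1) + 1 —bump→ 5^(5 + 1) + 1 = 15626 —(−1)→ 15625
15625 —HB5→ 5^(5 + 1) —bump→ 6^(6 + 1) = 279936 —(−1)→ 279935
279935 —HB6→ 5·6^6 + 5·6^5 + 5·6^4 + 5·6^3 + 5·6^2 + 5·6 + 5 —bump→ 5·7^7 + 5·7^5 + 5·7^4 + 5·7^3 + 5·7^2 + 5·7 + 5 = 4215755 —(−1)→ 4215754
4215754 —HB7→ 5·7^7 + 5·7^5 + 5·7^4 + 5·7^3 + 5·7^2 + 5·7 + 4 —bump→ 5·8^8 + 5·8^5 + 5·8^4 + 5·8^3 + 5·8^2 + 5·8 + 4 = 84073324 —(−1)→ 84073323
84073323 —HB8→ 5·8^8 + 5·8^5 + 5·8^4 + 5·8^3 + 5·8^2 + 5·8 + 3 —bump→ 5·9^9 + 5·9^5 + 5·9^4 + 5·9^3 + 5·9^2 + 5·9 + 3 = 1937434593 —(−1)→ 1937434592
1937434592 —HB9→ 5·9^9 + 5·9^5 + 5·9^4 + 5·9^3 + 5·9^2 + 5·9 + 2 —bump→ 5·10^10 + 5·10^5 + 5·10^4 + 5·10^3 + 5·10^2 + 5·10 + 2 = 50000555552 —(−1)→ 50000555551

10, 83, 1025, 15625, 279935, 4215754, 84073323, 1937434592, 50000555551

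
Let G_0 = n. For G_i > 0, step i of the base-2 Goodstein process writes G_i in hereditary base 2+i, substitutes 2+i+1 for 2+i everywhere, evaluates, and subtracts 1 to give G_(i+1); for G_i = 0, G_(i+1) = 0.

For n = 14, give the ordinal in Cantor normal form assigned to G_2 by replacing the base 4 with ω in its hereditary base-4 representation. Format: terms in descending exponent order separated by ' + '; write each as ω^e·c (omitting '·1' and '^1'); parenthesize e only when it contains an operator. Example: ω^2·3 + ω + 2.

ω^(ω + 1) + ω^ω + 1

G_0=14  [base 2] 2^(2 + 1) + 2^2 + 2  →[2↦3]→  3^(3 + 1) + 3^3 + 3 = 111  −1 ⇒ G_1=110
G_1=110  [base 3] 3^(3 + 1) + 3^3 + 2  →[3↦4]→  4^(4 + 1) + 4^4 + 2 = 1282  −1 ⇒ G_2=1281
G_2=1281  [base 4] 4^(4 + 1) + 4^4 + 1  →[4↦5]→  5^(5 + 1) + 5^5 + 1 = 18751  −1 ⇒ G_3=18750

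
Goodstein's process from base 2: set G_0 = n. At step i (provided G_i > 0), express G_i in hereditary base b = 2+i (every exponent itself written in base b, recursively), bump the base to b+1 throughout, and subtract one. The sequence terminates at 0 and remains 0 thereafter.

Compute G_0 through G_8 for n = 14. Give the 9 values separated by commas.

14, 110, 1281, 18750, 326591, 5862840, 134404971, 3487116548, 100000555551

base 2: 14 = 2^(2 + 1) + 2^2 + 2; at 3: 3^(3 + 1) + 3^3 + 3 = 111; next = 110
base 3: 110 = 3^(3 + 1) + 3^3 + 2; at 4: 4^(4 + 1) + 4^4 + 2 = 1282; next = 1281
base 4: 1281 = 4^(4 + 1) + 4^4 + 1; at 5: 5^(5 + 1) + 5^5 + 1 = 18751; next = 18750
base 5: 18750 = 5^(5 + 1) + 5^5; at 6: 6^(6 + 1) + 6^6 = 326592; next = 326591
base 6: 326591 = 6^(6 + 1) + 5·6^5 + 5·6^4 + 5·6^3 + 5·6^2 + 5·6 + 5; at 7: 7^(7 + 1) + 5·7^5 + 5·7^4 + 5·7^3 + 5·7^2 + 5·7 + 5 = 5862841; next = 5862840
base 7: 5862840 = 7^(7 + 1) + 5·7^5 + 5·7^4 + 5·7^3 + 5·7^2 + 5·7 + 4; at 8: 8^(8 + 1) + 5·8^5 + 5·8^4 + 5·8^3 + 5·8^2 + 5·8 + 4 = 134404972; next = 134404971
base 8: 134404971 = 8^(8 + 1) + 5·8^5 + 5·8^4 + 5·8^3 + 5·8^2 + 5·8 + 3; at 9: 9^(9 + 1) + 5·9^5 + 5·9^4 + 5·9^3 + 5·9^2 + 5·9 + 3 = 3487116549; next = 3487116548
base 9: 3487116548 = 9^(9 + 1) + 5·9^5 + 5·9^4 + 5·9^3 + 5·9^2 + 5·9 + 2; at 10: 10^(10 + 1) + 5·10^5 + 5·10^4 + 5·10^3 + 5·10^2 + 5·10 + 2 = 100000555552; next = 100000555551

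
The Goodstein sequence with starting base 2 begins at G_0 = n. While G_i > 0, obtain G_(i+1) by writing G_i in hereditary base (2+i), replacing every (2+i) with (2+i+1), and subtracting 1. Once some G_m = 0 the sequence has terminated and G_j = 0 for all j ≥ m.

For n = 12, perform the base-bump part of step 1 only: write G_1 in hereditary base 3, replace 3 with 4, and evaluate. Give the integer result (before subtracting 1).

i=0: 12 = 2^(2 + 1) + 2^2 (b=2); 2→3: 3^(3 + 1) + 3^3 = 108; 108−1 = 107
i=1: 107 = 3^(3 + 1) + 2·3^2 + 2·3 + 2 (b=3); 3→4: 4^(4 + 1) + 2·4^2 + 2·4 + 2 = 1066; 1066−1 = 1065

1066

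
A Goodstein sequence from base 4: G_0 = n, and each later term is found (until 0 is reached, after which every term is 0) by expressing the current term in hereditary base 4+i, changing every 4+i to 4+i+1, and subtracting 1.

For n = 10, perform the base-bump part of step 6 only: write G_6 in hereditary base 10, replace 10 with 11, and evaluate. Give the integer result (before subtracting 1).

14

[0] 10 ≡ 2·4 + 2 (base 4). Lift 5: 12. −1: 11.
[1] 11 ≡ 2·5 + 1 (base 5). Lift 6: 13. −1: 12.
[2] 12 ≡ 2·6 (base 6). Lift 7: 14. −1: 13.
[3] 13 ≡ 7 + 6 (base 7). Lift 8: 14. −1: 13.
[4] 13 ≡ 8 + 5 (base 8). Lift 9: 14. −1: 13.
[5] 13 ≡ 9 + 4 (base 9). Lift 10: 14. −1: 13.
[6] 13 ≡ 10 + 3 (base 10). Lift 11: 14. −1: 13.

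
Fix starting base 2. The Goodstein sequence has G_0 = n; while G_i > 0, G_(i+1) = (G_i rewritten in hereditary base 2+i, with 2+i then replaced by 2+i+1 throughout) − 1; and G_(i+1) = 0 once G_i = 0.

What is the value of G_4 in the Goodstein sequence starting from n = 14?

G_0=14  [base 2] 2^(2 + 1) + 2^2 + 2  →[2↦3]→  3^(3 + 1) + 3^3 + 3 = 111  −1 ⇒ G_1=110
G_1=110  [base 3] 3^(3 + 1) + 3^3 + 2  →[3↦4]→  4^(4 + 1) + 4^4 + 2 = 1282  −1 ⇒ G_2=1281
G_2=1281  [base 4] 4^(4 + 1) + 4^4 + 1  →[4↦5]→  5^(5 + 1) + 5^5 + 1 = 18751  −1 ⇒ G_3=18750
G_3=18750  [base 5] 5^(5 + 1) + 5^5  →[5↦6]→  6^(6 + 1) + 6^6 = 326592  −1 ⇒ G_4=326591

326591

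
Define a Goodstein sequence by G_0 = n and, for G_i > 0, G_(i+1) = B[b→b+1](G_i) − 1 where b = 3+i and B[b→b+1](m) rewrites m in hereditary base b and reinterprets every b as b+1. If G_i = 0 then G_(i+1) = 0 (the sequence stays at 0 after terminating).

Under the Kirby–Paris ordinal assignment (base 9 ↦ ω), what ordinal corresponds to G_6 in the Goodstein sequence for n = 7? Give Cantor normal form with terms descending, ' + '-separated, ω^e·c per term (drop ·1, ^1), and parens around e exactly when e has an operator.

ω

G_0=7  [base 3] 2·3 + 1  →[3↦4]→  2·4 + 1 = 9  −1 ⇒ G_1=8
G_1=8  [base 4] 2·4  →[4↦5]→  2·5 = 10  −1 ⇒ G_2=9
G_2=9  [base 5] 5 + 4  →[5↦6]→  6 + 4 = 10  −1 ⇒ G_3=9
G_3=9  [base 6] 6 + 3  →[6↦7]→  7 + 3 = 10  −1 ⇒ G_4=9
G_4=9  [base 7] 7 + 2  →[7↦8]→  8 + 2 = 10  −1 ⇒ G_5=9
G_5=9  [base 8] 8 + 1  →[8↦9]→  9 + 1 = 10  −1 ⇒ G_6=9
G_6=9  [base 9] 9  →[9↦10]→  10 = 10  −1 ⇒ G_7=9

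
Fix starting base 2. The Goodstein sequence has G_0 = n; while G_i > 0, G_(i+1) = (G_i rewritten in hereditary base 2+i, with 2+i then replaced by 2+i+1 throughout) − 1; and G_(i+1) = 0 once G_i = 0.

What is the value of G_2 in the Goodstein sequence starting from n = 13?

(0) 13|_2 = 2^(2 + 1) + 2^2 + 1 ↦ 3^(3 + 1) + 3^3 + 1|_3 = 109 ⇒ 108
(1) 108|_3 = 3^(3 + 1) + 3^3 ↦ 4^(4 + 1) + 4^4|_4 = 1280 ⇒ 1279
(2) 1279|_4 = 4^(4 + 1) + 3·4^3 + 3·4^2 + 3·4 + 3 ↦ 5^(5 + 1) + 3·5^3 + 3·5^2 + 3·5 + 3|_5 = 16093 ⇒ 16092

1279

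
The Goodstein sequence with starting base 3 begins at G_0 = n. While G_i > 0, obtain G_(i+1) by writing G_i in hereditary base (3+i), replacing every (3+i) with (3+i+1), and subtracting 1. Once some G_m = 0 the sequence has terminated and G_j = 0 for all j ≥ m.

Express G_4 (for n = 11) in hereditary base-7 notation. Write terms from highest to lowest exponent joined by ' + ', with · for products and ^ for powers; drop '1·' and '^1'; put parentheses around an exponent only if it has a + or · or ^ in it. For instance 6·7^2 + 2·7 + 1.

i=0: 11 = 3^2 + 2 (b=3); 3→4: 4^2 + 2 = 18; 18−1 = 17
i=1: 17 = 4^2 + 1 (b=4); 4→5: 5^2 + 1 = 26; 26−1 = 25
i=2: 25 = 5^2 (b=5); 5→6: 6^2 = 36; 36−1 = 35
i=3: 35 = 5·6 + 5 (b=6); 6→7: 5·7 + 5 = 40; 40−1 = 39

5·7 + 4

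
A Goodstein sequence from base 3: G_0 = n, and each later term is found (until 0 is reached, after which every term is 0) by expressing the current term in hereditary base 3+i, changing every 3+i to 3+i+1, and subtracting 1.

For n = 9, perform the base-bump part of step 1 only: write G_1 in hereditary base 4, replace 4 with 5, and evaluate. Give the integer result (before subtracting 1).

i=0: 9 = 3^2 (b=3); 3→4: 4^2 = 16; 16−1 = 15
i=1: 15 = 3·4 + 3 (b=4); 4→5: 3·5 + 3 = 18; 18−1 = 17

18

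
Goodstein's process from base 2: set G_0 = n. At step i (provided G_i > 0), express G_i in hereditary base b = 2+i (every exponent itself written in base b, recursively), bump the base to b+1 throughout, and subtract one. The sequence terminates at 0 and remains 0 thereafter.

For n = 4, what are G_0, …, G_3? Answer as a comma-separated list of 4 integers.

4, 26, 41, 60

G_0 = 4. HB_2(4) = 2^2. Bump = 27. G_1 = 26.
G_1 = 26. HB_3(26) = 2·3^2 + 2·3 + 2. Bump = 42. G_2 = 41.
G_2 = 41. HB_4(41) = 2·4^2 + 2·4 + 1. Bump = 61. G_3 = 60.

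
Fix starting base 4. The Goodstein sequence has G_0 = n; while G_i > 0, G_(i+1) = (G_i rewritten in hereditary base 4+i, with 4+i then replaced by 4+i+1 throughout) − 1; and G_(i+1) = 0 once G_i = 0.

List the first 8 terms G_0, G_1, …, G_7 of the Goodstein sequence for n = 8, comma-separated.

8, 9, 9, 9, 9, 9, 9, 8

i=0: 8 = 2·4 (b=4); 4→5: 2·5 = 10; 10−1 = 9
i=1: 9 = 5 + 4 (b=5); 5→6: 6 + 4 = 10; 10−1 = 9
i=2: 9 = 6 + 3 (b=6); 6→7: 7 + 3 = 10; 10−1 = 9
i=3: 9 = 7 + 2 (b=7); 7→8: 8 + 2 = 10; 10−1 = 9
i=4: 9 = 8 + 1 (b=8); 8→9: 9 + 1 = 10; 10−1 = 9
i=5: 9 = 9 (b=9); 9→10: 10 = 10; 10−1 = 9
i=6: 9 = 9 (b=10); 10→11: 9 = 9; 9−1 = 8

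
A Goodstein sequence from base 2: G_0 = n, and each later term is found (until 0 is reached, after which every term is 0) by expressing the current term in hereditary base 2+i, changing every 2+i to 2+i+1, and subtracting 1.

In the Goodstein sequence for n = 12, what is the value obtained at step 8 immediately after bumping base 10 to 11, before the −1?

3138428376975

(0) 12|_2 = 2^(2 + 1) + 2^2 ↦ 3^(3 + 1) + 3^3|_3 = 108 ⇒ 107
(1) 107|_3 = 3^(3 + 1) + 2·3^2 + 2·3 + 2 ↦ 4^(4 + 1) + 2·4^2 + 2·4 + 2|_4 = 1066 ⇒ 1065
(2) 1065|_4 = 4^(4 + 1) + 2·4^2 + 2·4 + 1 ↦ 5^(5 + 1) + 2·5^2 + 2·5 + 1|_5 = 15686 ⇒ 15685
(3) 15685|_5 = 5^(5 + 1) + 2·5^2 + 2·5 ↦ 6^(6 + 1) + 2·6^2 + 2·6|_6 = 280020 ⇒ 280019
(4) 280019|_6 = 6^(6 + 1) + 2·6^2 + 6 + 5 ↦ 7^(7 + 1) + 2·7^2 + 7 + 5|_7 = 5764911 ⇒ 5764910
(5) 5764910|_7 = 7^(7 + 1) + 2·7^2 + 7 + 4 ↦ 8^(8 + 1) + 2·8^2 + 8 + 4|_8 = 134217868 ⇒ 134217867
(6) 134217867|_8 = 8^(8 + 1) + 2·8^2 + 8 + 3 ↦ 9^(9 + 1) + 2·9^2 + 9 + 3|_9 = 3486784575 ⇒ 3486784574
(7) 3486784574|_9 = 9^(9 + 1) + 2·9^2 + 9 + 2 ↦ 10^(10 + 1) + 2·10^2 + 10 + 2|_10 = 100000000212 ⇒ 100000000211
(8) 100000000211|_10 = 10^(10 + 1) + 2·10^2 + 10 + 1 ↦ 11^(11 + 1) + 2·11^2 + 11 + 1|_11 = 3138428376975 ⇒ 3138428376974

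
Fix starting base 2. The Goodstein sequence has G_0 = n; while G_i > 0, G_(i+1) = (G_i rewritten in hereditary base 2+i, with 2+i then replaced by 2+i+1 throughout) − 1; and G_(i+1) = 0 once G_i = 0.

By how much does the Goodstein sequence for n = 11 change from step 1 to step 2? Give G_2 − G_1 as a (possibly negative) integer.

G_0 = 11. HB_2(11) = 2^(2 + 1) + 2 + 1. Bump = 85. G_1 = 84.
G_1 = 84. HB_3(84) = 3^(3 + 1) + 3. Bump = 1028. G_2 = 1027.

943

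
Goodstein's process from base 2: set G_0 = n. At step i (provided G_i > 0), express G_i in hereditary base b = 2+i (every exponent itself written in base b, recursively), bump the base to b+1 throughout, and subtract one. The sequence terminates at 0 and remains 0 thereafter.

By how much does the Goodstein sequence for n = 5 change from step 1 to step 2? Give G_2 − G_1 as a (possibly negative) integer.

228

5 —HB2→ 2^2 + 1 —bump→ 3^3 + 1 = 28 —(−1)→ 27
27 —HB3→ 3^3 —bump→ 4^4 = 256 —(−1)→ 255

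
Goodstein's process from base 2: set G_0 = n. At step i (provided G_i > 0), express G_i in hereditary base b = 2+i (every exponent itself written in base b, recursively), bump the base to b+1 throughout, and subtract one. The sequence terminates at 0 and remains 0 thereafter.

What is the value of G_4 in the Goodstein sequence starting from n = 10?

[0] 10 ≡ 2^(2 + 1) + 2 (base 2). Lift 3: 84. −1: 83.
[1] 83 ≡ 3^(3 + 1) + 2 (base 3). Lift 4: 1026. −1: 1025.
[2] 1025 ≡ 4^(4 + 1) + 1 (base 4). Lift 5: 15626. −1: 15625.
[3] 15625 ≡ 5^(5 + 1) (base 5). Lift 6: 279936. −1: 279935.

279935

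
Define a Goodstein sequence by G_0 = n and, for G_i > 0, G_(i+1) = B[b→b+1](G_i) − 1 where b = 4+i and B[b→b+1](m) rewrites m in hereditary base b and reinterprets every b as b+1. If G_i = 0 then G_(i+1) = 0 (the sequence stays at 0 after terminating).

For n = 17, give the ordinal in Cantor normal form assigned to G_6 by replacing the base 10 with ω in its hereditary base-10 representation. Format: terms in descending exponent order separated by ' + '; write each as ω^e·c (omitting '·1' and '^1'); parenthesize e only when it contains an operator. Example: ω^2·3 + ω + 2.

G_0=17  [base 4] 4^2 + 1  →[4↦5]→  5^2 + 1 = 26  −1 ⇒ G_1=25
G_1=25  [base 5] 5^2  →[5↦6]→  6^2 = 36  −1 ⇒ G_2=35
G_2=35  [base 6] 5·6 + 5  →[6↦7]→  5·7 + 5 = 40  −1 ⇒ G_3=39
G_3=39  [base 7] 5·7 + 4  →[7↦8]→  5·8 + 4 = 44  −1 ⇒ G_4=43
G_4=43  [base 8] 5·8 + 3  →[8↦9]→  5·9 + 3 = 48  −1 ⇒ G_5=47
G_5=47  [base 9] 5·9 + 2  →[9↦10]→  5·10 + 2 = 52  −1 ⇒ G_6=51

ω·5 + 1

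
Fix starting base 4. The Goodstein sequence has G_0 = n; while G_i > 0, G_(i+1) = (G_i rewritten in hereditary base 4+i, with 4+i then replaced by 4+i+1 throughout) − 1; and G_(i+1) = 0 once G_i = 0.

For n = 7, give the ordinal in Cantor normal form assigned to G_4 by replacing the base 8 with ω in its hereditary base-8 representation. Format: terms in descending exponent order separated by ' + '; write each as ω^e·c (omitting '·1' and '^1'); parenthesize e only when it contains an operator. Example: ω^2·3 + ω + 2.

base 4: 7 = 4 + 3; at 5: 5 + 3 = 8; next = 7
base 5: 7 = 5 + 2; at 6: 6 + 2 = 8; next = 7
base 6: 7 = 6 + 1; at 7: 7 + 1 = 8; next = 7
base 7: 7 = 7; at 8: 8 = 8; next = 7
base 8: 7 = 7; at 9: 7 = 7; next = 6

7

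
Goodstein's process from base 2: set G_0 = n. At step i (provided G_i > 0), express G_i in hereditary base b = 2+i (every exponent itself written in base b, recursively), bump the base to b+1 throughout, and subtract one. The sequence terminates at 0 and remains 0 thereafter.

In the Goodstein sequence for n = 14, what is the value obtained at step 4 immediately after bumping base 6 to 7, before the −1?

5862841

i=0: 14 = 2^(2 + 1) + 2^2 + 2 (b=2); 2→3: 3^(3 + 1) + 3^3 + 3 = 111; 111−1 = 110
i=1: 110 = 3^(3 + 1) + 3^3 + 2 (b=3); 3→4: 4^(4 + 1) + 4^4 + 2 = 1282; 1282−1 = 1281
i=2: 1281 = 4^(4 + 1) + 4^4 + 1 (b=4); 4→5: 5^(5 + 1) + 5^5 + 1 = 18751; 18751−1 = 18750
i=3: 18750 = 5^(5 + 1) + 5^5 (b=5); 5→6: 6^(6 + 1) + 6^6 = 326592; 326592−1 = 326591
i=4: 326591 = 6^(6 + 1) + 5·6^5 + 5·6^4 + 5·6^3 + 5·6^2 + 5·6 + 5 (b=6); 6→7: 7^(7 + 1) + 5·7^5 + 5·7^4 + 5·7^3 + 5·7^2 + 5·7 + 5 = 5862841; 5862841−1 = 5862840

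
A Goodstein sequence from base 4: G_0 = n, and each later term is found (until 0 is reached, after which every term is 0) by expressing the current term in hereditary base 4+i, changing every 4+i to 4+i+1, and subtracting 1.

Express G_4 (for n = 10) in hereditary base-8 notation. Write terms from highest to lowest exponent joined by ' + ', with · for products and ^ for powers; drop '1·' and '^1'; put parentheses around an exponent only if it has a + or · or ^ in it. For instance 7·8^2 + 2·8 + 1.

8 + 5

G_0 = 10. HB_4(10) = 2·4 + 2. Bump = 12. G_1 = 11.
G_1 = 11. HB_5(11) = 2·5 + 1. Bump = 13. G_2 = 12.
G_2 = 12. HB_6(12) = 2·6. Bump = 14. G_3 = 13.
G_3 = 13. HB_7(13) = 7 + 6. Bump = 14. G_4 = 13.
G_4 = 13. HB_8(13) = 8 + 5. Bump = 14. G_5 = 13.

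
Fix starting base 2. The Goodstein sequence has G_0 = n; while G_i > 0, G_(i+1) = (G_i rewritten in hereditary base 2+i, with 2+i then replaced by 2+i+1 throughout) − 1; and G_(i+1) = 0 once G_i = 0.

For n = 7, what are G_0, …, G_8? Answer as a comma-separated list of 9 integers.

7, 30, 259, 3127, 46657, 823543, 16777215, 37665879, 77777775

(0) 7|_2 = 2^2 + 2 + 1 ↦ 3^3 + 3 + 1|_3 = 31 ⇒ 30
(1) 30|_3 = 3^3 + 3 ↦ 4^4 + 4|_4 = 260 ⇒ 259
(2) 259|_4 = 4^4 + 3 ↦ 5^5 + 3|_5 = 3128 ⇒ 3127
(3) 3127|_5 = 5^5 + 2 ↦ 6^6 + 2|_6 = 46658 ⇒ 46657
(4) 46657|_6 = 6^6 + 1 ↦ 7^7 + 1|_7 = 823544 ⇒ 823543
(5) 823543|_7 = 7^7 ↦ 8^8|_8 = 16777216 ⇒ 16777215
(6) 16777215|_8 = 7·8^7 + 7·8^6 + 7·8^5 + 7·8^4 + 7·8^3 + 7·8^2 + 7·8 + 7 ↦ 7·9^7 + 7·9^6 + 7·9^5 + 7·9^4 + 7·9^3 + 7·9^2 + 7·9 + 7|_9 = 37665880 ⇒ 37665879
(7) 37665879|_9 = 7·9^7 + 7·9^6 + 7·9^5 + 7·9^4 + 7·9^3 + 7·9^2 + 7·9 + 6 ↦ 7·10^7 + 7·10^6 + 7·10^5 + 7·10^4 + 7·10^3 + 7·10^2 + 7·10 + 6|_10 = 77777776 ⇒ 77777775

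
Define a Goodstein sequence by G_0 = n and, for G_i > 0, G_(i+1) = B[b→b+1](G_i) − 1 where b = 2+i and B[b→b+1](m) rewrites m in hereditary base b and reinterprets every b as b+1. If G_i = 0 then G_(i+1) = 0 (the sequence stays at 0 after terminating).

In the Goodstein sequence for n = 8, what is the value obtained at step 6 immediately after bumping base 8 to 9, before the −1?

774841152

G_0=8  [base 2] 2^(2 + 1)  →[2↦3]→  3^(3 + 1) = 81  −1 ⇒ G_1=80
G_1=80  [base 3] 2·3^3 + 2·3^2 + 2·3 + 2  →[3↦4]→  2·4^4 + 2·4^2 + 2·4 + 2 = 554  −1 ⇒ G_2=553
G_2=553  [base 4] 2·4^4 + 2·4^2 + 2·4 + 1  →[4↦5]→  2·5^5 + 2·5^2 + 2·5 + 1 = 6311  −1 ⇒ G_3=6310
G_3=6310  [base 5] 2·5^5 + 2·5^2 + 2·5  →[5↦6]→  2·6^6 + 2·6^2 + 2·6 = 93396  −1 ⇒ G_4=93395
G_4=93395  [base 6] 2·6^6 + 2·6^2 + 6 + 5  →[6↦7]→  2·7^7 + 2·7^2 + 7 + 5 = 1647196  −1 ⇒ G_5=1647195
G_5=1647195  [base 7] 2·7^7 + 2·7^2 + 7 + 4  →[7↦8]→  2·8^8 + 2·8^2 + 8 + 4 = 33554572  −1 ⇒ G_6=33554571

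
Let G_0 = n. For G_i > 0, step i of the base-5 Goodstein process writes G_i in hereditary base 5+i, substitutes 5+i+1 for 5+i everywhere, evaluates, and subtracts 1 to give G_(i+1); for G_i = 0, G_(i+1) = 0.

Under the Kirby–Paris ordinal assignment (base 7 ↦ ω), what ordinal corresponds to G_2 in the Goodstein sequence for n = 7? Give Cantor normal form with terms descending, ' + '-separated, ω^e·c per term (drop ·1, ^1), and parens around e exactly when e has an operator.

G_0 = 7. HB_5(7) = 5 + 2. Bump = 8. G_1 = 7.
G_1 = 7. HB_6(7) = 6 + 1. Bump = 8. G_2 = 7.
G_2 = 7. HB_7(7) = 7. Bump = 8. G_3 = 7.

ω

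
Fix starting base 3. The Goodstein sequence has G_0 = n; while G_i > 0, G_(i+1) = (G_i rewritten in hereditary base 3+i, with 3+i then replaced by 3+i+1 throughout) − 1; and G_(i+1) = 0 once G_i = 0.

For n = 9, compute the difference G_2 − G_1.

2

G_0=9  [base 3] 3^2  →[3↦4]→  4^2 = 16  −1 ⇒ G_1=15
G_1=15  [base 4] 3·4 + 3  →[4↦5]→  3·5 + 3 = 18  −1 ⇒ G_2=17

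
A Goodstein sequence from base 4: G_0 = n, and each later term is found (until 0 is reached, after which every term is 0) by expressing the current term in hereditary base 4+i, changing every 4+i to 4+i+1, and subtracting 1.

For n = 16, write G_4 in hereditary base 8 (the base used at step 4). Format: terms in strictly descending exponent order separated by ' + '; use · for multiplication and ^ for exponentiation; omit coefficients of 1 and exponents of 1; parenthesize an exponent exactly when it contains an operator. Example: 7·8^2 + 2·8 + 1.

4·8 + 1

base 4: 16 = 4^2; at 5: 5^2 = 25; next = 24
base 5: 24 = 4·5 + 4; at 6: 4·6 + 4 = 28; next = 27
base 6: 27 = 4·6 + 3; at 7: 4·7 + 3 = 31; next = 30
base 7: 30 = 4·7 + 2; at 8: 4·8 + 2 = 34; next = 33
base 8: 33 = 4·8 + 1; at 9: 4·9 + 1 = 37; next = 36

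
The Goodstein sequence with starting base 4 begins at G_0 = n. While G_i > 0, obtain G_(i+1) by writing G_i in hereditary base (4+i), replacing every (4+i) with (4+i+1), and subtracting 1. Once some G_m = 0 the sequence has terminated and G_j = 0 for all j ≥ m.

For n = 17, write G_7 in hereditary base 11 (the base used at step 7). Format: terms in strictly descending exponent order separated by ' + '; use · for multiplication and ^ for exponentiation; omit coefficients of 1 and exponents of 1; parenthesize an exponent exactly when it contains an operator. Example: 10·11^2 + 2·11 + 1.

5·11

step 0: 17 = 4^2 + 1; sub 5 for 4: 5^2 + 1; = 26; G_1 = 26−1 = 25
step 1: 25 = 5^2; sub 6 for 5: 6^2; = 36; G_2 = 36−1 = 35
step 2: 35 = 5·6 + 5; sub 7 for 6: 5·7 + 5; = 40; G_3 = 40−1 = 39
step 3: 39 = 5·7 + 4; sub 8 for 7: 5·8 + 4; = 44; G_4 = 44−1 = 43
step 4: 43 = 5·8 + 3; sub 9 for 8: 5·9 + 3; = 48; G_5 = 48−1 = 47
step 5: 47 = 5·9 + 2; sub 10 for 9: 5·10 + 2; = 52; G_6 = 52−1 = 51
step 6: 51 = 5·10 + 1; sub 11 for 10: 5·11 + 1; = 56; G_7 = 56−1 = 55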